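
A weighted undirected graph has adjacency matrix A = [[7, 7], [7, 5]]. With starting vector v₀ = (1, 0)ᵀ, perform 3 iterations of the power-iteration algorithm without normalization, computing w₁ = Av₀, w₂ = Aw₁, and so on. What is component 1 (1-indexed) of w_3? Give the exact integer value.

1274

w1 = Av₀ = (7, 7)
w2 = Aw1 = (98, 84)
w3 = Aw2 = (1274, 1106)
The requested component of w3 is 1274.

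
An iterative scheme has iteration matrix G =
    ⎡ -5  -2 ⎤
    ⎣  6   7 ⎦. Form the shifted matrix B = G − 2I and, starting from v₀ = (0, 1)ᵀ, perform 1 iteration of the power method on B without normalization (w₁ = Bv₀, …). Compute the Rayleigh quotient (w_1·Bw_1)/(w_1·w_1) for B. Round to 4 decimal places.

B = G − 2I has rows (-7, -2); (6, 5)
w1 = Bv₀ = (-2, 5)
Bw1 = (4, 13)
w1·Bw1 = 57; w1·w1 = 29; μ ≈ 57/29 = 1.9655

μ ≈ 1.9655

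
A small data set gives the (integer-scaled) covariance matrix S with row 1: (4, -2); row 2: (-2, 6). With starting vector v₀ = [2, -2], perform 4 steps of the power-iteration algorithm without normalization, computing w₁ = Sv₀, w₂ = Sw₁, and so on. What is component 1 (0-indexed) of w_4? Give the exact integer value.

w1 = Sv₀ = (4·2 + (-2)·(-2); (-2)·2 + 6·(-2)) = (12, -16)
w2 = Sw1 = (4·12 + (-2)·(-16); (-2)·12 + 6·(-16)) = (80, -120)
w3 = Sw2 = (560, -880)
w4 = Sw3 = (4000, -6400)
The requested component of w4 is -6400.

-6400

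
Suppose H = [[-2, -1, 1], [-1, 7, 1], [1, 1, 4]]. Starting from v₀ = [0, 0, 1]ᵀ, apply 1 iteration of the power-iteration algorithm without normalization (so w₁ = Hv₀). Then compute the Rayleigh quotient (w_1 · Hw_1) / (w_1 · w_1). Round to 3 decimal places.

w1 = Hv₀ = (1, 1, 4)
Hw1 = (1, 10, 18)
w1·Hw1 = 1·1 + 1·10 + 4·18 = 83; w1·w1 = 1·1 + 1·1 + 4·4 = 18
λ ≈ 83/18 = 4.611

4.611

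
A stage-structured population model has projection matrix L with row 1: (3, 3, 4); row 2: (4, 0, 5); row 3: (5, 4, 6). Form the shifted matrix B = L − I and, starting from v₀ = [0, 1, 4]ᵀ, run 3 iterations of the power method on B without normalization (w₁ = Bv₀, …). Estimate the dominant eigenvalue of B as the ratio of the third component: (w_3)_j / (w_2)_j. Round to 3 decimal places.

B = L − I has rows (2, 3, 4); (4, -1, 5); (5, 4, 5)
w1 = Bv₀ = (2·0 + 3·1 + 4·4; 4·0 + (-1)·1 + 5·4; 5·0 + 4·1 + 5·4) = (19, 19, 24)
w2 = Bw1 = (2·19 + 3·19 + 4·24; 4·19 + (-1)·19 + 5·24; 5·19 + 4·19 + 5·24) = (191, 177, 291)
w3 = Bw2 = (2077, 2042, 3118)
Ratio: 3118/291 = 10.715

10.715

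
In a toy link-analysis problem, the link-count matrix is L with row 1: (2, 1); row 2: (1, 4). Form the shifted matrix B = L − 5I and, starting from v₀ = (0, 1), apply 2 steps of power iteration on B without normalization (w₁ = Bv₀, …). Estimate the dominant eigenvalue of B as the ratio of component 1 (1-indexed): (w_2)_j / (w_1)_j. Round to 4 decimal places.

B = L − 5I has rows (-3, 1); (1, -1)
w1 = Bv₀ = (1, -1)
w2 = Bw1 = (-4, 2)
Ratio: -4/1 = -4.0000

-4.0000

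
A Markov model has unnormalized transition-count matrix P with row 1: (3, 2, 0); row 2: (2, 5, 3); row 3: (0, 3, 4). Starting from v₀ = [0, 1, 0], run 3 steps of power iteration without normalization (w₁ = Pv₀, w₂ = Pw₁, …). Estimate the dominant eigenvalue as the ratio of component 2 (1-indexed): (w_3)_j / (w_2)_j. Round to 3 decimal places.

7.974

w1 = Pv₀ = (3·0 + 2·1 + 0·0; 2·0 + 5·1 + 3·0; 0·0 + 3·1 + 4·0) = (2, 5, 3)
w2 = Pw1 = (3·2 + 2·5 + 0·3; 2·2 + 5·5 + 3·3; 0·2 + 3·5 + 4·3) = (16, 38, 27)
w3 = Pw2 = (124, 303, 222)
Ratio at component: 303 / 38 = 7.974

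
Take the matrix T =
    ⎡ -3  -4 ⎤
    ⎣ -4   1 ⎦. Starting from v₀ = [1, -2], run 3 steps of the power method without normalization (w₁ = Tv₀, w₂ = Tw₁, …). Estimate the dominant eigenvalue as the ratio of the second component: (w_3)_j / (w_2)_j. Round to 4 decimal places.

λ ≈ 2.3846

w1 = Tv₀ = ((-3)·1 + (-4)·(-2); (-4)·1 + 1·(-2)) = (5, -6)
w2 = Tw1 = ((-3)·5 + (-4)·(-6); (-4)·5 + 1·(-6)) = (9, -26)
w3 = Tw2 = (77, -62)
Ratio at component: -62 / -26 = 2.3846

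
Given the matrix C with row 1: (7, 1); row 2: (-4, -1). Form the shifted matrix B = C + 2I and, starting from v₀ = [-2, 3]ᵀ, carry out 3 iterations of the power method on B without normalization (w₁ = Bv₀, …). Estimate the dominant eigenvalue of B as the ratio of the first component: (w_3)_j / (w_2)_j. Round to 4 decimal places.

8.4274

B = C + 2I has rows (9, 1); (-4, 1)
w1 = Bv₀ = (9·(-2) + 1·3; (-4)·(-2) + 1·3) = (-15, 11)
w2 = Bw1 = (9·(-15) + 1·11; (-4)·(-15) + 1·11) = (-124, 71)
w3 = Bw2 = (-1045, 567)
Ratio: -1045/-124 = 8.4274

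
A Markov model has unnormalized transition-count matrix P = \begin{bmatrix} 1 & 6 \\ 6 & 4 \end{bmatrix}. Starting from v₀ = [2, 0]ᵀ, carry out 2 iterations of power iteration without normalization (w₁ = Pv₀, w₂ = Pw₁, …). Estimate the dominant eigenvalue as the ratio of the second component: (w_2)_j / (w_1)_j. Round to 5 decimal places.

5.00000

w1 = Pv₀ = (1·2 + 6·0; 6·2 + 4·0) = (2, 12)
w2 = Pw1 = (1·2 + 6·12; 6·2 + 4·12) = (74, 60)
Ratio at component: 60 / 12 = 5.00000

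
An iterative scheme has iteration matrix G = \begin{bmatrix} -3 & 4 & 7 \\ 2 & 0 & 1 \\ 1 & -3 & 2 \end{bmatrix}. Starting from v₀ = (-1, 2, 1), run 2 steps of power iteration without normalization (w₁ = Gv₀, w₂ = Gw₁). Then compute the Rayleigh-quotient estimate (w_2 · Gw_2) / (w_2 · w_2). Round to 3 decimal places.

w1 = Gv₀ = ((-3)·(-1) + 4·2 + 7·1; 2·(-1) + 0·2 + 1·1; 1·(-1) + (-3)·2 + 2·1) = (18, -1, -5)
w2 = Gw1 = ((-3)·18 + 4·(-1) + 7·(-5); 2·18 + 0·(-1) + 1·(-5); 1·18 + (-3)·(-1) + 2·(-5)) = (-93, 31, 11)
Gw2 = (480, -175, -164)
w2·Gw2 = (-93)·480 + 31·(-175) + 11·(-164) = -51869; w2·w2 = (-93)·(-93) + 31·31 + 11·11 = 9731
λ ≈ -51869/9731 = -5.330

λ ≈ -5.330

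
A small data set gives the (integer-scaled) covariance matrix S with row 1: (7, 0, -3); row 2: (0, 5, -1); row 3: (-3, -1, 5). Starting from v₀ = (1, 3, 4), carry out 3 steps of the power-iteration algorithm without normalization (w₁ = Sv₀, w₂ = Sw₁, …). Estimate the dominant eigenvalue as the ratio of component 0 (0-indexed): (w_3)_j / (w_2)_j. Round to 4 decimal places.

9.8831

w1 = Sv₀ = (7·1 + 0·3 + (-3)·4; 0·1 + 5·3 + (-1)·4; (-3)·1 + (-1)·3 + 5·4) = (-5, 11, 14)
w2 = Sw1 = (7·(-5) + 0·11 + (-3)·14; 0·(-5) + 5·11 + (-1)·14; (-3)·(-5) + (-1)·11 + 5·14) = (-77, 41, 74)
w3 = Sw2 = (-761, 131, 560)
Ratio at component: -761 / -77 = 9.8831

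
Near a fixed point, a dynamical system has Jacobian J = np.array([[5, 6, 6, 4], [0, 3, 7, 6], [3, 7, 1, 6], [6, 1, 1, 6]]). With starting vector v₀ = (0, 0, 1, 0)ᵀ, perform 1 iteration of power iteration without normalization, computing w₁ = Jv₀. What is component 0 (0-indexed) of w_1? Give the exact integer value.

6

w1 = Jv₀ = (5·0 + 6·0 + 6·1 + 4·0; 0·0 + 3·0 + 7·1 + 6·0; 3·0 + 7·0 + 1·1 + 6·0; 6·0 + 1·0 + 1·1 + 6·0) = (6, 7, 1, 1)
The requested component of w1 is 6.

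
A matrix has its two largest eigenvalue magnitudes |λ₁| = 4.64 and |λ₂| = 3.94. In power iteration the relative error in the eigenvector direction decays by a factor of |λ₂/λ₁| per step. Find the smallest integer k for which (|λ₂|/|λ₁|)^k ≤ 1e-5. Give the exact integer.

|λ₂/λ₁| = 3.94/4.64 = 0.84914
Need k ≥ ln(1e-5) / ln(0.84914) = -11.5129 / -0.1635 ≈ 70.401
Smallest integer k satisfying the bound: 71

71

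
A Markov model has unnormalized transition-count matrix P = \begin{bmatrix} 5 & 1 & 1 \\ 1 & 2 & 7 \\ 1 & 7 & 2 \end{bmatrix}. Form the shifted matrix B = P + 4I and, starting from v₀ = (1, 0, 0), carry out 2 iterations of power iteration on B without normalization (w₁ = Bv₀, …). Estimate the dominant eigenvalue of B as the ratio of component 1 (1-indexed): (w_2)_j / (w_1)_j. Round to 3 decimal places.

B = P + 4I has rows (9, 1, 1); (1, 6, 7); (1, 7, 6)
w1 = Bv₀ = (9, 1, 1)
w2 = Bw1 = (83, 22, 22)
Ratio: 83/9 = 9.222

9.222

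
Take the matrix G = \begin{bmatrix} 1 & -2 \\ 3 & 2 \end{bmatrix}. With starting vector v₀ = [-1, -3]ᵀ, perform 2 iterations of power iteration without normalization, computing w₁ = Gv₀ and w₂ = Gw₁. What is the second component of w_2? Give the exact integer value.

w1 = Gv₀ = (5, -9)
w2 = Gw1 = (23, -3)
The requested component of w2 is -3.

-3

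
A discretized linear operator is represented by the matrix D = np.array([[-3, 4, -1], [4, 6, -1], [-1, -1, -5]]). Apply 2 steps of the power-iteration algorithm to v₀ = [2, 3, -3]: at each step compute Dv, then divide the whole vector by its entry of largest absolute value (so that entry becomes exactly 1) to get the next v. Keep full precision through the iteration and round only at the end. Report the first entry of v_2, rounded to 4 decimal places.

Dv0 = (9.00000, 29.00000, 10.00000); divide by 29.00000 → v1 = (0.31034, 1.00000, 0.34483)
Dv1 = (2.72414, 6.89655, -3.03448); divide by 6.89655 → v2 = (0.39500, 1.00000, -0.44000)
Requested entry of v2: 79/200 = 0.3950

0.3950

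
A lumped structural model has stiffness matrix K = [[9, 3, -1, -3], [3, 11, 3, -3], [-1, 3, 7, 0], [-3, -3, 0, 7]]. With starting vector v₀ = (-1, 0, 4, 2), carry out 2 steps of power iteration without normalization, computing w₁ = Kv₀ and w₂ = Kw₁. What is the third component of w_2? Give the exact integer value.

231

w1 = Kv₀ = (9·(-1) + 3·0 + (-1)·4 + (-3)·2; 3·(-1) + 11·0 + 3·4 + (-3)·2; (-1)·(-1) + 3·0 + 7·4 + 0·2; (-3)·(-1) + (-3)·0 + 0·4 + 7·2) = (-19, 3, 29, 17)
w2 = Kw1 = (9·(-19) + 3·3 + (-1)·29 + (-3)·17; 3·(-19) + 11·3 + 3·29 + (-3)·17; (-1)·(-19) + 3·3 + 7·29 + 0·17; (-3)·(-19) + (-3)·3 + 0·29 + 7·17) = (-242, 12, 231, 167)
The requested component of w2 is 231.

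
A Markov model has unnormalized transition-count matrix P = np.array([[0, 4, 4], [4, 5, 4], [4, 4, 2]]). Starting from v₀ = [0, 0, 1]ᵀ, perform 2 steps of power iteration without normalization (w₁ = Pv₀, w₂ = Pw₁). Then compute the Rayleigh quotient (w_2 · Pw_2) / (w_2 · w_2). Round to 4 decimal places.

w1 = Pv₀ = (0·0 + 4·0 + 4·1; 4·0 + 5·0 + 4·1; 4·0 + 4·0 + 2·1) = (4, 4, 2)
w2 = Pw1 = (0·4 + 4·4 + 4·2; 4·4 + 5·4 + 4·2; 4·4 + 4·4 + 2·2) = (24, 44, 36)
Pw2 = (320, 460, 344)
w2·Pw2 = 24·320 + 44·460 + 36·344 = 40304; w2·w2 = 24·24 + 44·44 + 36·36 = 3808
λ ≈ 40304/3808 = 10.5840

λ ≈ 10.5840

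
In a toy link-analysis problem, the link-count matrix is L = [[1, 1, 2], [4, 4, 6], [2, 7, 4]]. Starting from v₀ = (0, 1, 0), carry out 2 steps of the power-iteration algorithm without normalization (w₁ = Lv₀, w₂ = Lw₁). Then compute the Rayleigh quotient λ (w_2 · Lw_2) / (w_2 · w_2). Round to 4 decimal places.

w1 = Lv₀ = (1·0 + 1·1 + 2·0; 4·0 + 4·1 + 6·0; 2·0 + 7·1 + 4·0) = (1, 4, 7)
w2 = Lw1 = (1·1 + 1·4 + 2·7; 4·1 + 4·4 + 6·7; 2·1 + 7·4 + 4·7) = (19, 62, 58)
Lw2 = (197, 672, 704)
w2·Lw2 = 19·197 + 62·672 + 58·704 = 86239; w2·w2 = 19·19 + 62·62 + 58·58 = 7569
λ ≈ 86239/7569 = 11.3937

11.3937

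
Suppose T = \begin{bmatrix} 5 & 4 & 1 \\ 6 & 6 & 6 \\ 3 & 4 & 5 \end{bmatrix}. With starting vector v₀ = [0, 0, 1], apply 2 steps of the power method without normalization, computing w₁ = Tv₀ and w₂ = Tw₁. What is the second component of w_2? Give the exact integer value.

72

w1 = Tv₀ = (5·0 + 4·0 + 1·1; 6·0 + 6·0 + 6·1; 3·0 + 4·0 + 5·1) = (1, 6, 5)
w2 = Tw1 = (5·1 + 4·6 + 1·5; 6·1 + 6·6 + 6·5; 3·1 + 4·6 + 5·5) = (34, 72, 52)
The requested component of w2 is 72.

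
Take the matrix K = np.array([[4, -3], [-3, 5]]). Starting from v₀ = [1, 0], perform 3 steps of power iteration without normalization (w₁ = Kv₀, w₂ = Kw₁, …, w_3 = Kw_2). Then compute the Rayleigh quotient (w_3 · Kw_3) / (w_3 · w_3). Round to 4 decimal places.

7.5409

w1 = Kv₀ = (4·1 + (-3)·0; (-3)·1 + 5·0) = (4, -3)
w2 = Kw1 = (4·4 + (-3)·(-3); (-3)·4 + 5·(-3)) = (25, -27)
w3 = Kw2 = (181, -210)
Kw3 = (1354, -1593)
w3·Kw3 = 181·1354 + (-210)·(-1593) = 579604; w3·w3 = 181·181 + (-210)·(-210) = 76861
λ ≈ 579604/76861 = 7.5409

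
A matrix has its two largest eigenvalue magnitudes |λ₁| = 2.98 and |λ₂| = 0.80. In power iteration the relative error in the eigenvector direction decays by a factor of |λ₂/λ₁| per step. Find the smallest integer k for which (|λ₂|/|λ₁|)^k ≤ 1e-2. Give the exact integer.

4

|λ₂/λ₁| = 0.80/2.98 = 0.26846
Need k ≥ ln(1e-2) / ln(0.26846) = -4.6052 / -1.3151 ≈ 3.502
Smallest integer k satisfying the bound: 4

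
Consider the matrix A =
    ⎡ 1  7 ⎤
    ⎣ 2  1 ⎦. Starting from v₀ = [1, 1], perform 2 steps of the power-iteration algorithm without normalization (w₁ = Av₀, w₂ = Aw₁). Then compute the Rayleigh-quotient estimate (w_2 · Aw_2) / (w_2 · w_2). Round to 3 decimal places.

5.126

w1 = Av₀ = (8, 3)
w2 = Aw1 = (29, 19)
Aw2 = (162, 77)
w2·Aw2 = 29·162 + 19·77 = 6161; w2·w2 = 29·29 + 19·19 = 1202
λ ≈ 6161/1202 = 5.126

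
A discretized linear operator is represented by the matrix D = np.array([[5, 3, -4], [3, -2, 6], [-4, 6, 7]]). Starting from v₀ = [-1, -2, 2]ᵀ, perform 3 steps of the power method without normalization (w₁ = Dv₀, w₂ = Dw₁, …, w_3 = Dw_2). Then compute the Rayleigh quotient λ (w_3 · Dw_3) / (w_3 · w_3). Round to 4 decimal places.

9.3156

w1 = Dv₀ = (-19, 13, 6)
w2 = Dw1 = (-80, -47, 196)
w3 = Dw2 = (-1325, 1030, 1410)
Dw3 = (-9175, 2425, 21350)
w3·Dw3 = (-1325)·(-9175) + 1030·2425 + 1410·21350 = 44758125; w3·w3 = (-1325)·(-1325) + 1030·1030 + 1410·1410 = 4804625
λ ≈ 44758125/4804625 = 9.3156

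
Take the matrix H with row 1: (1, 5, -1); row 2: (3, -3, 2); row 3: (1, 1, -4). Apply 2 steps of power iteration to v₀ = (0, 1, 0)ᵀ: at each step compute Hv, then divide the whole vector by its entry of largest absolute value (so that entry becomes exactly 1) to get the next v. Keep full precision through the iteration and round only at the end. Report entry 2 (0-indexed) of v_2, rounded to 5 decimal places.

-0.07692

Hv0 = (5.000000, -3.000000, 1.000000); divide by 5.000000 → v1 = (1.000000, -0.600000, 0.200000)
Hv1 = (-2.200000, 5.200000, -0.400000); divide by 5.200000 → v2 = (-0.423077, 1.000000, -0.076923)
Requested entry of v2: -2/26 = -0.07692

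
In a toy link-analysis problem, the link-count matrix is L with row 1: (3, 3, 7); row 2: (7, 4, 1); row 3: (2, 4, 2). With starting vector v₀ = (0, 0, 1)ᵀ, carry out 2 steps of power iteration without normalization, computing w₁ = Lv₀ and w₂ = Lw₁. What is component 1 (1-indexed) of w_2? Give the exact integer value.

38

w1 = Lv₀ = (7, 1, 2)
w2 = Lw1 = (38, 55, 22)
The requested component of w2 is 38.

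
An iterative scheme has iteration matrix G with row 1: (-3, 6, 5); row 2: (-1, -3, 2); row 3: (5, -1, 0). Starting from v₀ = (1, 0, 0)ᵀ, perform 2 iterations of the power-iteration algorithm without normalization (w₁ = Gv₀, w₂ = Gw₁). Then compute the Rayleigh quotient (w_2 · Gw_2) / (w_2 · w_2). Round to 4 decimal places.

w1 = Gv₀ = (-3, -1, 5)
w2 = Gw1 = (28, 16, -14)
Gw2 = (-58, -104, 124)
w2·Gw2 = 28·(-58) + 16·(-104) + (-14)·124 = -5024; w2·w2 = 28·28 + 16·16 + (-14)·(-14) = 1236
λ ≈ -5024/1236 = -4.0647

λ ≈ -4.0647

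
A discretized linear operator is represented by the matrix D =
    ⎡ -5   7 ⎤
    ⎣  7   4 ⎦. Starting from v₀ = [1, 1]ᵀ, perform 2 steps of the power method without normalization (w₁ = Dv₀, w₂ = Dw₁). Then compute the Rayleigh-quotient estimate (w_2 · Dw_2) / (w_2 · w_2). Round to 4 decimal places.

w1 = Dv₀ = ((-5)·1 + 7·1; 7·1 + 4·1) = (2, 11)
w2 = Dw1 = ((-5)·2 + 7·11; 7·2 + 4·11) = (67, 58)
Dw2 = (71, 701)
w2·Dw2 = 67·71 + 58·701 = 45415; w2·w2 = 67·67 + 58·58 = 7853
λ ≈ 45415/7853 = 5.7831

5.7831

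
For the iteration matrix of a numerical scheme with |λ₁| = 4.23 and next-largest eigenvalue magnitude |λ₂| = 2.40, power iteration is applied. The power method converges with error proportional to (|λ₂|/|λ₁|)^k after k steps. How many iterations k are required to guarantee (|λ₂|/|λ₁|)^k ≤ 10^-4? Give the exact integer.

17

|λ₂/λ₁| = 2.40/4.23 = 0.56738
Need k ≥ ln(10^-4) / ln(0.56738) = -9.2103 / -0.5667 ≈ 16.252
Smallest integer k satisfying the bound: 17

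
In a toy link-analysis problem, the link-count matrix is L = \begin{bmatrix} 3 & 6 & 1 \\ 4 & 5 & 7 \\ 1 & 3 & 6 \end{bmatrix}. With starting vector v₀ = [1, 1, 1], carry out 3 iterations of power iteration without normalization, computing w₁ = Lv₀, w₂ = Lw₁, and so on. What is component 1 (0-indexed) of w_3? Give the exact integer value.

2320

w1 = Lv₀ = (10, 16, 10)
w2 = Lw1 = (136, 190, 118)
w3 = Lw2 = (1666, 2320, 1414)
The requested component of w3 is 2320.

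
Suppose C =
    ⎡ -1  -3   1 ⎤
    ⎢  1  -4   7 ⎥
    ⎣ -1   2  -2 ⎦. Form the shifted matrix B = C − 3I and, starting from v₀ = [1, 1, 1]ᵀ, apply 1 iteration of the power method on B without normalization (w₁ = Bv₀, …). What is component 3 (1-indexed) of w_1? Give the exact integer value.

B = C − 3I has rows (-4, -3, 1); (1, -7, 7); (-1, 2, -5)
w1 = Bv₀ = ((-4)·1 + (-3)·1 + 1·1; 1·1 + (-7)·1 + 7·1; (-1)·1 + 2·1 + (-5)·1) = (-6, 1, -4)
Requested component of w1: -4

-4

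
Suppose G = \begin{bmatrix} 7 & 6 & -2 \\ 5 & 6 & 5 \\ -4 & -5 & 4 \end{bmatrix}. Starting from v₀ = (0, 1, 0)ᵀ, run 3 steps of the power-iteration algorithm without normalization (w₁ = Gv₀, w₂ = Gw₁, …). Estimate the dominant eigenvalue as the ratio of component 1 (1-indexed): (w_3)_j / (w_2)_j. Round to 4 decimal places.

11.4773

w1 = Gv₀ = (7·0 + 6·1 + (-2)·0; 5·0 + 6·1 + 5·0; (-4)·0 + (-5)·1 + 4·0) = (6, 6, -5)
w2 = Gw1 = (7·6 + 6·6 + (-2)·(-5); 5·6 + 6·6 + 5·(-5); (-4)·6 + (-5)·6 + 4·(-5)) = (88, 41, -74)
w3 = Gw2 = (1010, 316, -853)
Ratio at component: 1010 / 88 = 11.4773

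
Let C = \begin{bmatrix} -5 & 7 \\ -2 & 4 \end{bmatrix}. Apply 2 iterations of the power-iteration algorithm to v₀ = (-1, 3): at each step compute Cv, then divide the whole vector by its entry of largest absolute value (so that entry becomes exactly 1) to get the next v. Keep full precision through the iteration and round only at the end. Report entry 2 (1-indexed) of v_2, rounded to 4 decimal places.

-0.1250

Cv0 = (26.00000, 14.00000); divide by 26.00000 → v1 = (1.00000, 0.53846)
Cv1 = (-1.23077, 0.15385); divide by -1.23077 → v2 = (1.00000, -0.12500)
Requested entry of v2: 4/-32 = -0.1250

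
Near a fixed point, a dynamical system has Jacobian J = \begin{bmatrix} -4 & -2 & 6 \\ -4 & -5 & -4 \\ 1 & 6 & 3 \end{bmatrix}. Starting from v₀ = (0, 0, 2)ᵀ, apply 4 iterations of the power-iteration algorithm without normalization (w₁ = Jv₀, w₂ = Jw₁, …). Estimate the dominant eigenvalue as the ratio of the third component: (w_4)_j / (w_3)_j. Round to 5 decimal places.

-2.10744

w1 = Jv₀ = ((-4)·0 + (-2)·0 + 6·2; (-4)·0 + (-5)·0 + (-4)·2; 1·0 + 6·0 + 3·2) = (12, -8, 6)
w2 = Jw1 = ((-4)·12 + (-2)·(-8) + 6·6; (-4)·12 + (-5)·(-8) + (-4)·6; 1·12 + 6·(-8) + 3·6) = (4, -32, -18)
w3 = Jw2 = (-60, 216, -242)
w4 = Jw3 = (-1644, 128, 510)
Ratio at component: 510 / -242 = -2.10744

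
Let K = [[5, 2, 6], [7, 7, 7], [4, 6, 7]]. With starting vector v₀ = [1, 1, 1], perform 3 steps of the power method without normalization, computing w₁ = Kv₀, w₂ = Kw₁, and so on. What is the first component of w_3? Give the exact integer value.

3541

w1 = Kv₀ = (5·1 + 2·1 + 6·1; 7·1 + 7·1 + 7·1; 4·1 + 6·1 + 7·1) = (13, 21, 17)
w2 = Kw1 = (5·13 + 2·21 + 6·17; 7·13 + 7·21 + 7·17; 4·13 + 6·21 + 7·17) = (209, 357, 297)
w3 = Kw2 = (3541, 6041, 5057)
The requested component of w3 is 3541.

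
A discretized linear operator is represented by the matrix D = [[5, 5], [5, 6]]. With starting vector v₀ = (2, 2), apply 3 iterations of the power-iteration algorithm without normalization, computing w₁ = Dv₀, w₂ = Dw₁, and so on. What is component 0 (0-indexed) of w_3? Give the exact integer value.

w1 = Dv₀ = (5·2 + 5·2; 5·2 + 6·2) = (20, 22)
w2 = Dw1 = (5·20 + 5·22; 5·20 + 6·22) = (210, 232)
w3 = Dw2 = (2210, 2442)
The requested component of w3 is 2210.

2210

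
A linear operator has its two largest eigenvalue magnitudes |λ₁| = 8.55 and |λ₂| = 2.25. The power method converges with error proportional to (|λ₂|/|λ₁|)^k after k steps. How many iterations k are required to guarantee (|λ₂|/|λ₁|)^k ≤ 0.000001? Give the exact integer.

11

|λ₂/λ₁| = 2.25/8.55 = 0.26316
Need k ≥ ln(0.000001) / ln(0.26316) = -13.8155 / -1.3350 ≈ 10.349
Smallest integer k satisfying the bound: 11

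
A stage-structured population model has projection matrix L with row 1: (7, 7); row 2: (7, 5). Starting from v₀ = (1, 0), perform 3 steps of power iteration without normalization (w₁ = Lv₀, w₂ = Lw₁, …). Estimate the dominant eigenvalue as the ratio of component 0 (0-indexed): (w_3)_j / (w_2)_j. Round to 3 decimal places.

w1 = Lv₀ = (7·1 + 7·0; 7·1 + 5·0) = (7, 7)
w2 = Lw1 = (7·7 + 7·7; 7·7 + 5·7) = (98, 84)
w3 = Lw2 = (1274, 1106)
Ratio at component: 1274 / 98 = 13.000

λ ≈ 13.000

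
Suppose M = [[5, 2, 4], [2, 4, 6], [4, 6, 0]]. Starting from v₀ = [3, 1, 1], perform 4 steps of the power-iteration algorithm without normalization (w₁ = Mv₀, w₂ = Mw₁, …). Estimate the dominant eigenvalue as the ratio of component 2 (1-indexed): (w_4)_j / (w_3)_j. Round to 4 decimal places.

λ ≈ 11.2668

w1 = Mv₀ = (5·3 + 2·1 + 4·1; 2·3 + 4·1 + 6·1; 4·3 + 6·1 + 0·1) = (21, 16, 18)
w2 = Mw1 = (5·21 + 2·16 + 4·18; 2·21 + 4·16 + 6·18; 4·21 + 6·16 + 0·18) = (209, 214, 180)
w3 = Mw2 = (2193, 2354, 2120)
w4 = Mw3 = (24153, 26522, 22896)
Ratio at component: 26522 / 2354 = 11.2668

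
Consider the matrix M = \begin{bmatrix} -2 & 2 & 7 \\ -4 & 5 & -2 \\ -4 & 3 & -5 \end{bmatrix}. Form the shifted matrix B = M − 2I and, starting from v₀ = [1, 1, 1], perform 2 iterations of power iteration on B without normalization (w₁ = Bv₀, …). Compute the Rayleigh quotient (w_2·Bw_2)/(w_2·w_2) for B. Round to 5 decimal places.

B = M − 2I has rows (-4, 2, 7); (-4, 3, -2); (-4, 3, -7)
w1 = Bv₀ = ((-4)·1 + 2·1 + 7·1; (-4)·1 + 3·1 + (-2)·1; (-4)·1 + 3·1 + (-7)·1) = (5, -3, -8)
w2 = Bw1 = ((-4)·5 + 2·(-3) + 7·(-8); (-4)·5 + 3·(-3) + (-2)·(-8); (-4)·5 + 3·(-3) + (-7)·(-8)) = (-82, -13, 27)
Bw2 = (491, 235, 100)
w2·Bw2 = -40617; w2·w2 = 7622; μ ≈ -40617/7622 = -5.32892

-5.32892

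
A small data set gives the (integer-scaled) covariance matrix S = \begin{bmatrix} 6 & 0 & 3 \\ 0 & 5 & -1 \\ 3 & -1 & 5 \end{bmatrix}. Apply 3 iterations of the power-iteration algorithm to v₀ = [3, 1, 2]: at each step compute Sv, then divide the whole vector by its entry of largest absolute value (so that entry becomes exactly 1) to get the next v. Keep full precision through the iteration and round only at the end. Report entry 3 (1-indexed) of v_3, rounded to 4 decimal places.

0.8360

Sv0 = (24.00000, 3.00000, 18.00000); divide by 24.00000 → v1 = (1.00000, 0.12500, 0.75000)
Sv1 = (8.25000, -0.12500, 6.62500); divide by 8.25000 → v2 = (1.00000, -0.01515, 0.80303)
Sv2 = (8.40909, -0.87879, 7.03030); divide by 8.40909 → v3 = (1.00000, -0.10450, 0.83604)
Requested entry of v3: 1392/1665 = 0.8360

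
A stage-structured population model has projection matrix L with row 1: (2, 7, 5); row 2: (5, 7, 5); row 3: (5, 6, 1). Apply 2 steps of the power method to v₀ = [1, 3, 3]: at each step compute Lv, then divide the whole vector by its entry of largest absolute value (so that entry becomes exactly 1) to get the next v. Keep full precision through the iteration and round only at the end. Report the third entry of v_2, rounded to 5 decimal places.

0.76112

Lv0 = (38.000000, 41.000000, 26.000000); divide by 41.000000 → v1 = (0.926829, 1.000000, 0.634146)
Lv1 = (12.024390, 14.804878, 11.268293); divide by 14.804878 → v2 = (0.812191, 1.000000, 0.761120)
Requested entry of v2: 462/607 = 0.76112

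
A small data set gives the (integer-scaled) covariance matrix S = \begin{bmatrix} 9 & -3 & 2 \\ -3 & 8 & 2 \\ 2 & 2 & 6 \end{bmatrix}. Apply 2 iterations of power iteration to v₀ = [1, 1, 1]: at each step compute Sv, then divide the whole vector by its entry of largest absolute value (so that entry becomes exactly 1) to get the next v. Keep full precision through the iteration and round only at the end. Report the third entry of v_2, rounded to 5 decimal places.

1.00000

Sv0 = (8.000000, 7.000000, 10.000000); divide by 10.000000 → v1 = (0.800000, 0.700000, 1.000000)
Sv1 = (7.100000, 5.200000, 9.000000); divide by 9.000000 → v2 = (0.788889, 0.577778, 1.000000)
Requested entry of v2: 90/90 = 1.00000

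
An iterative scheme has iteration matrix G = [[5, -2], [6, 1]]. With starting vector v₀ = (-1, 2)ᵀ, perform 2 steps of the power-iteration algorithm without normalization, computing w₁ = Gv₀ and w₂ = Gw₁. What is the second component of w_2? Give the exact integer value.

-58

w1 = Gv₀ = (-9, -4)
w2 = Gw1 = (-37, -58)
The requested component of w2 is -58.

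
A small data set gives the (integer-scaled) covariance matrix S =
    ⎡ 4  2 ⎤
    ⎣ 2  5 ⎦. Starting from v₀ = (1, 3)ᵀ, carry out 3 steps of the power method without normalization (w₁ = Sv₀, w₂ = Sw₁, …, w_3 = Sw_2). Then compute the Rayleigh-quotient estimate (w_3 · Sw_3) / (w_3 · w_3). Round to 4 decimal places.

w1 = Sv₀ = (4·1 + 2·3; 2·1 + 5·3) = (10, 17)
w2 = Sw1 = (4·10 + 2·17; 2·10 + 5·17) = (74, 105)
w3 = Sw2 = (506, 673)
Sw3 = (3370, 4377)
w3·Sw3 = 506·3370 + 673·4377 = 4650941; w3·w3 = 506·506 + 673·673 = 708965
λ ≈ 4650941/708965 = 6.5602

λ ≈ 6.5602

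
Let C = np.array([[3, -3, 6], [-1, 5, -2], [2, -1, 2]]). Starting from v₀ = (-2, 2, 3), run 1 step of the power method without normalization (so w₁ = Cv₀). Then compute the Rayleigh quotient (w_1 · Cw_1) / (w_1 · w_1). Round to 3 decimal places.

λ ≈ 2.000

w1 = Cv₀ = (3·(-2) + (-3)·2 + 6·3; (-1)·(-2) + 5·2 + (-2)·3; 2·(-2) + (-1)·2 + 2·3) = (6, 6, 0)
Cw1 = (0, 24, 6)
w1·Cw1 = 6·0 + 6·24 + 0·6 = 144; w1·w1 = 6·6 + 6·6 + 0·0 = 72
λ ≈ 144/72 = 2.000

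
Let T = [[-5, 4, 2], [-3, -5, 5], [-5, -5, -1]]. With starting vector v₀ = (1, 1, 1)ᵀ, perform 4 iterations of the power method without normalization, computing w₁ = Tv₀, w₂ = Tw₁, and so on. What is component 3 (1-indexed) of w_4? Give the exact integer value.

w1 = Tv₀ = ((-5)·1 + 4·1 + 2·1; (-3)·1 + (-5)·1 + 5·1; (-5)·1 + (-5)·1 + (-1)·1) = (1, -3, -11)
w2 = Tw1 = ((-5)·1 + 4·(-3) + 2·(-11); (-3)·1 + (-5)·(-3) + 5·(-11); (-5)·1 + (-5)·(-3) + (-1)·(-11)) = (-39, -43, 21)
w3 = Tw2 = (65, 437, 389)
w4 = Tw3 = (2201, -435, -2899)
The requested component of w4 is -2899.

-2899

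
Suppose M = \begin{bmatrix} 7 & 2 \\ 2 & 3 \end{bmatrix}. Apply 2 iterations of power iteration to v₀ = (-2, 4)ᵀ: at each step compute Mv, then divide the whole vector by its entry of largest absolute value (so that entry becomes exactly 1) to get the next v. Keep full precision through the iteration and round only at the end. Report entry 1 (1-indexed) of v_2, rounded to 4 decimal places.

1.0000

Mv0 = (-6.00000, 8.00000); divide by 8.00000 → v1 = (-0.75000, 1.00000)
Mv1 = (-3.25000, 1.50000); divide by -3.25000 → v2 = (1.00000, -0.46154)
Requested entry of v2: -26/-26 = 1.0000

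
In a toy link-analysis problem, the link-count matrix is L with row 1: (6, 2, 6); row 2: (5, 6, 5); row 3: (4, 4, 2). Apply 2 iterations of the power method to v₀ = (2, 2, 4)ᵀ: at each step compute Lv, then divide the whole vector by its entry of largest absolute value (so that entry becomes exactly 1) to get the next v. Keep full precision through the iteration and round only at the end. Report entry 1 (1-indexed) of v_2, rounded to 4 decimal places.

Lv0 = (40.00000, 42.00000, 24.00000); divide by 42.00000 → v1 = (0.95238, 1.00000, 0.57143)
Lv1 = (11.14286, 13.61905, 8.95238); divide by 13.61905 → v2 = (0.81818, 1.00000, 0.65734)
Requested entry of v2: 468/572 = 0.8182

0.8182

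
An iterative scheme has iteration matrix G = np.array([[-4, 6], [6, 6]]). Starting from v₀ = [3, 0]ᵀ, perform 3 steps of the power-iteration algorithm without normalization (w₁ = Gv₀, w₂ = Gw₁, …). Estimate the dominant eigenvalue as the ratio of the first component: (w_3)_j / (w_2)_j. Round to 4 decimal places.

w1 = Gv₀ = ((-4)·3 + 6·0; 6·3 + 6·0) = (-12, 18)
w2 = Gw1 = ((-4)·(-12) + 6·18; 6·(-12) + 6·18) = (156, 36)
w3 = Gw2 = (-408, 1152)
Ratio at component: -408 / 156 = -2.6154

-2.6154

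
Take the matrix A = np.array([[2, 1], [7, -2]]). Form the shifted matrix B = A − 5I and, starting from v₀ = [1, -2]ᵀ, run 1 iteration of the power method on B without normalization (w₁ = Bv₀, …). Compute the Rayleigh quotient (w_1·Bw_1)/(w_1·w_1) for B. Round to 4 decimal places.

μ ≈ -8.5880

B = A − 5I has rows (-3, 1); (7, -7)
w1 = Bv₀ = ((-3)·1 + 1·(-2); 7·1 + (-7)·(-2)) = (-5, 21)
Bw1 = (36, -182)
w1·Bw1 = -4002; w1·w1 = 466; μ ≈ -4002/466 = -8.5880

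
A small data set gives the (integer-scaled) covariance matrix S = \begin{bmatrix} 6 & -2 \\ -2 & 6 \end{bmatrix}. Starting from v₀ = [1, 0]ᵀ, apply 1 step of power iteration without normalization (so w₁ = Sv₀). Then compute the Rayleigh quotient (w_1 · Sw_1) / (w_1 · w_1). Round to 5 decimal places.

w1 = Sv₀ = (6, -2)
Sw1 = (40, -24)
w1·Sw1 = 6·40 + (-2)·(-24) = 288; w1·w1 = 6·6 + (-2)·(-2) = 40
λ ≈ 288/40 = 7.20000

λ ≈ 7.20000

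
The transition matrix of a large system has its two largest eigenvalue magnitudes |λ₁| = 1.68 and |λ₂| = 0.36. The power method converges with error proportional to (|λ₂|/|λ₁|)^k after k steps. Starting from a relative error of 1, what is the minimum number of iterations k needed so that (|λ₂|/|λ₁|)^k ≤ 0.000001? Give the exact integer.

9

|λ₂/λ₁| = 0.36/1.68 = 0.21429
Need k ≥ ln(0.000001) / ln(0.21429) = -13.8155 / -1.5404 ≈ 8.969
Smallest integer k satisfying the bound: 9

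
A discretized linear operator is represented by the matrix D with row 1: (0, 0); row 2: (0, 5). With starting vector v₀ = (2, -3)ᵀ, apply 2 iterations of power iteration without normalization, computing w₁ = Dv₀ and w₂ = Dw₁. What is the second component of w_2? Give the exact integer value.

-75

w1 = Dv₀ = (0, -15)
w2 = Dw1 = (0, -75)
The requested component of w2 is -75.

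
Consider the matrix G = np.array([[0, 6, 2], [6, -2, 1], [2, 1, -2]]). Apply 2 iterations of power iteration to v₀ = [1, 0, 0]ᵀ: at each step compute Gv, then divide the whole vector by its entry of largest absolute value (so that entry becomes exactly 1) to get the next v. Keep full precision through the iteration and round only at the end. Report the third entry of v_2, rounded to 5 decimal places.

0.05000

Gv0 = (0.000000, 6.000000, 2.000000); divide by 6.000000 → v1 = (0.000000, 1.000000, 0.333333)
Gv1 = (6.666667, -1.666667, 0.333333); divide by 6.666667 → v2 = (1.000000, -0.250000, 0.050000)
Requested entry of v2: 2/40 = 0.05000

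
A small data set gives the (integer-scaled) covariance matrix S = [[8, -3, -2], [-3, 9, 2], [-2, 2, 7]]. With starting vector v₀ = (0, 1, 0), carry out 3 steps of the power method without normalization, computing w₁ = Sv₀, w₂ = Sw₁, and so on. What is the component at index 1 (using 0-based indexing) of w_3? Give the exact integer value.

1087

w1 = Sv₀ = (8·0 + (-3)·1 + (-2)·0; (-3)·0 + 9·1 + 2·0; (-2)·0 + 2·1 + 7·0) = (-3, 9, 2)
w2 = Sw1 = (8·(-3) + (-3)·9 + (-2)·2; (-3)·(-3) + 9·9 + 2·2; (-2)·(-3) + 2·9 + 7·2) = (-55, 94, 38)
w3 = Sw2 = (-798, 1087, 564)
The requested component of w3 is 1087.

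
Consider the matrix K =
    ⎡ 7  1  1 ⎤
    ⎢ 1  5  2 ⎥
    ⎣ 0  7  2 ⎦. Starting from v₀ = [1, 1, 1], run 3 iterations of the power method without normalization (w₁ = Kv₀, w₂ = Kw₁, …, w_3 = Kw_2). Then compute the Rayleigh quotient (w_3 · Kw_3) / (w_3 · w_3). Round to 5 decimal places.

λ ≈ 8.52288

w1 = Kv₀ = (7·1 + 1·1 + 1·1; 1·1 + 5·1 + 2·1; 0·1 + 7·1 + 2·1) = (9, 8, 9)
w2 = Kw1 = (7·9 + 1·8 + 1·9; 1·9 + 5·8 + 2·9; 0·9 + 7·8 + 2·9) = (80, 67, 74)
w3 = Kw2 = (701, 563, 617)
Kw3 = (6087, 4750, 5175)
w3·Kw3 = 701·6087 + 563·4750 + 617·5175 = 10134212; w3·w3 = 701·701 + 563·563 + 617·617 = 1189059
λ ≈ 10134212/1189059 = 8.52288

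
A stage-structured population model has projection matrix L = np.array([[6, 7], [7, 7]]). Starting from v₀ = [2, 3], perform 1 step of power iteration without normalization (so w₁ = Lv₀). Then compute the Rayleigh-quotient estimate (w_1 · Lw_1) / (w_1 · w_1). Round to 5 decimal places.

13.51729

w1 = Lv₀ = (6·2 + 7·3; 7·2 + 7·3) = (33, 35)
Lw1 = (443, 476)
w1·Lw1 = 33·443 + 35·476 = 31279; w1·w1 = 33·33 + 35·35 = 2314
λ ≈ 31279/2314 = 13.51729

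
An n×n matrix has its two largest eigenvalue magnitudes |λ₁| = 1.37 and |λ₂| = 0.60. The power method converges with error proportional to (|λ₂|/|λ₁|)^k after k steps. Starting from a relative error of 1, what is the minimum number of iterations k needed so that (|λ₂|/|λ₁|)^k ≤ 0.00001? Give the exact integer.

|λ₂/λ₁| = 0.60/1.37 = 0.43796
Need k ≥ ln(0.00001) / ln(0.43796) = -11.5129 / -0.8256 ≈ 13.944
Smallest integer k satisfying the bound: 14

14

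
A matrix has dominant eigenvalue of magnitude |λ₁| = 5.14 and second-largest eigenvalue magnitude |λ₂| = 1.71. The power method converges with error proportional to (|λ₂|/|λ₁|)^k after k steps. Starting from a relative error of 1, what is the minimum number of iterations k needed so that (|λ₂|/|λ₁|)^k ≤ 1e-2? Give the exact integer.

|λ₂/λ₁| = 1.71/5.14 = 0.33268
Need k ≥ ln(1e-2) / ln(0.33268) = -4.6052 / -1.1006 ≈ 4.184
Smallest integer k satisfying the bound: 5

5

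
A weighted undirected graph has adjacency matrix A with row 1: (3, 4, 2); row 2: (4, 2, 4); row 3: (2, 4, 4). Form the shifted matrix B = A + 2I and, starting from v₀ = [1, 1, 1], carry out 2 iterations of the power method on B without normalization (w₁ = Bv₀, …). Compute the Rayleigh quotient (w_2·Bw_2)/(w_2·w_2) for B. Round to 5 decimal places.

B = A + 2I has rows (5, 4, 2); (4, 4, 4); (2, 4, 6)
w1 = Bv₀ = (11, 12, 12)
w2 = Bw1 = (127, 140, 142)
Bw2 = (1479, 1636, 1666)
w2·Bw2 = 653445; w2·w2 = 55893; μ ≈ 653445/55893 = 11.69100

μ ≈ 11.69100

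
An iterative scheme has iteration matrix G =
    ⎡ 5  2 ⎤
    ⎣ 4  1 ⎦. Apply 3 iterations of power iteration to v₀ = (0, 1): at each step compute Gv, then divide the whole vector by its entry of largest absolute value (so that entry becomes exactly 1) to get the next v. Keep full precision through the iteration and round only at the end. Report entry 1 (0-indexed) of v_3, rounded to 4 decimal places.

0.7308

Gv0 = (2.00000, 1.00000); divide by 2.00000 → v1 = (1.00000, 0.50000)
Gv1 = (6.00000, 4.50000); divide by 6.00000 → v2 = (1.00000, 0.75000)
Gv2 = (6.50000, 4.75000); divide by 6.50000 → v3 = (1.00000, 0.73077)
Requested entry of v3: 57/78 = 0.7308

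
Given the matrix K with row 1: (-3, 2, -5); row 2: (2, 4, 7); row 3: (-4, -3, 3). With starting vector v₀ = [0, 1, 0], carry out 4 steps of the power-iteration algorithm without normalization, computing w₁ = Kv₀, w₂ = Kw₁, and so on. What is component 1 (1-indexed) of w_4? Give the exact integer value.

138

w1 = Kv₀ = (2, 4, -3)
w2 = Kw1 = (17, -1, -29)
w3 = Kw2 = (92, -173, -152)
w4 = Kw3 = (138, -1572, -305)
The requested component of w4 is 138.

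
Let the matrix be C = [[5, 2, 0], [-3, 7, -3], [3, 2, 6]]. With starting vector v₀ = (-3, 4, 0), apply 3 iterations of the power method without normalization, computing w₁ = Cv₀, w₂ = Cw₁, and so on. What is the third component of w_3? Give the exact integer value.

w1 = Cv₀ = (-7, 37, -1)
w2 = Cw1 = (39, 283, 47)
w3 = Cw2 = (761, 1723, 965)
The requested component of w3 is 965.

965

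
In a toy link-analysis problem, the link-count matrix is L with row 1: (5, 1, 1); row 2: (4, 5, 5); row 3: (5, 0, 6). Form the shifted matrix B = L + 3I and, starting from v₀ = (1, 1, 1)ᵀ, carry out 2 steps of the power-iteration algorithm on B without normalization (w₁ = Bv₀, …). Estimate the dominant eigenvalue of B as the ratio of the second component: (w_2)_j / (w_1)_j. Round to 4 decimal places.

B = L + 3I has rows (8, 1, 1); (4, 8, 5); (5, 0, 9)
w1 = Bv₀ = (10, 17, 14)
w2 = Bw1 = (111, 246, 176)
Ratio: 246/17 = 14.4706

14.4706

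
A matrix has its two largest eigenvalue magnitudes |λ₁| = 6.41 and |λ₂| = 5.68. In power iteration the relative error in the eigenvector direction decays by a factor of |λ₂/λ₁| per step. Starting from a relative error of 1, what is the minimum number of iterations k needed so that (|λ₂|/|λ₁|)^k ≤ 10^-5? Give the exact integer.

|λ₂/λ₁| = 5.68/6.41 = 0.88612
Need k ≥ ln(10^-5) / ln(0.88612) = -11.5129 / -0.1209 ≈ 95.221
Smallest integer k satisfying the bound: 96

96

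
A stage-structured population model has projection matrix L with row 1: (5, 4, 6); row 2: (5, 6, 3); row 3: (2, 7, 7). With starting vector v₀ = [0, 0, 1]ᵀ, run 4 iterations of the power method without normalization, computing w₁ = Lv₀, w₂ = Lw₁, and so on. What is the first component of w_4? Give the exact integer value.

w1 = Lv₀ = (6, 3, 7)
w2 = Lw1 = (84, 69, 82)
w3 = Lw2 = (1188, 1080, 1225)
w4 = Lw3 = (17610, 16095, 18511)
The requested component of w4 is 17610.

17610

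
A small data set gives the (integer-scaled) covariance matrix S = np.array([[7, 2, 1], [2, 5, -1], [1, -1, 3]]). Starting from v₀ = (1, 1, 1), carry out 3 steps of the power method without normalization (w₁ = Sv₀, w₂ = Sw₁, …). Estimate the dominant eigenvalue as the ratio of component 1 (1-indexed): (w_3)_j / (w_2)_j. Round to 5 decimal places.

w1 = Sv₀ = (7·1 + 2·1 + 1·1; 2·1 + 5·1 + (-1)·1; 1·1 + (-1)·1 + 3·1) = (10, 6, 3)
w2 = Sw1 = (7·10 + 2·6 + 1·3; 2·10 + 5·6 + (-1)·3; 1·10 + (-1)·6 + 3·3) = (85, 47, 13)
w3 = Sw2 = (702, 392, 77)
Ratio at component: 702 / 85 = 8.25882

λ ≈ 8.25882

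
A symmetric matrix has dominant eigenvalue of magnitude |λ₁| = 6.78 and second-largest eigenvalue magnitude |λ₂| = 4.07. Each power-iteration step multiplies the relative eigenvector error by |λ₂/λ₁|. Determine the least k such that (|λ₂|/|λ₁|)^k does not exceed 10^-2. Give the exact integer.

10

|λ₂/λ₁| = 4.07/6.78 = 0.60029
Need k ≥ ln(10^-2) / ln(0.60029) = -4.6052 / -0.5103 ≈ 9.024
Smallest integer k satisfying the bound: 10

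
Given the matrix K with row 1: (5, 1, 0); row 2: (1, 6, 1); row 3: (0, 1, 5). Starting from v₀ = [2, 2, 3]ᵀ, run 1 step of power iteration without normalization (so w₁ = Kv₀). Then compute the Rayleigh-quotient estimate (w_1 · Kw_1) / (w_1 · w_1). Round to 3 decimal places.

w1 = Kv₀ = (12, 17, 17)
Kw1 = (77, 131, 102)
w1·Kw1 = 12·77 + 17·131 + 17·102 = 4885; w1·w1 = 12·12 + 17·17 + 17·17 = 722
λ ≈ 4885/722 = 6.766

6.766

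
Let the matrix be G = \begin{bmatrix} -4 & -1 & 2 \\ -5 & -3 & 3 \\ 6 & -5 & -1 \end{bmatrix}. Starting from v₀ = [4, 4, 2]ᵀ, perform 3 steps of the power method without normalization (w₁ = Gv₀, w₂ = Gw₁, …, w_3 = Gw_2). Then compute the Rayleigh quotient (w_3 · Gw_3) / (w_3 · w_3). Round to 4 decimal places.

-4.8274

w1 = Gv₀ = ((-4)·4 + (-1)·4 + 2·2; (-5)·4 + (-3)·4 + 3·2; 6·4 + (-5)·4 + (-1)·2) = (-16, -26, 2)
w2 = Gw1 = ((-4)·(-16) + (-1)·(-26) + 2·2; (-5)·(-16) + (-3)·(-26) + 3·2; 6·(-16) + (-5)·(-26) + (-1)·2) = (94, 164, 32)
w3 = Gw2 = (-476, -866, -288)
Gw3 = (2194, 4114, 1762)
w3·Gw3 = (-476)·2194 + (-866)·4114 + (-288)·1762 = -5114524; w3·w3 = (-476)·(-476) + (-866)·(-866) + (-288)·(-288) = 1059476
λ ≈ -5114524/1059476 = -4.8274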